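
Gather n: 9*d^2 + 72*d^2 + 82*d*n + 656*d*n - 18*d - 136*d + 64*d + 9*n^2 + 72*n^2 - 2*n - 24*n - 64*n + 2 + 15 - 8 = 81*d^2 - 90*d + 81*n^2 + n*(738*d - 90) + 9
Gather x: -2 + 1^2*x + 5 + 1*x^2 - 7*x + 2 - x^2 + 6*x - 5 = 0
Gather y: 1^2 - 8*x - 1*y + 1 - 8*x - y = -16*x - 2*y + 2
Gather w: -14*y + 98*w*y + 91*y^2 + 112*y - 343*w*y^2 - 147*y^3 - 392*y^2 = w*(-343*y^2 + 98*y) - 147*y^3 - 301*y^2 + 98*y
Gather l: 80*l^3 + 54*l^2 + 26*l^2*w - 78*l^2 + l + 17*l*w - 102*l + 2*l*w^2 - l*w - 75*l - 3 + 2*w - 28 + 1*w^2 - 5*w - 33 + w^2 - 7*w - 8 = 80*l^3 + l^2*(26*w - 24) + l*(2*w^2 + 16*w - 176) + 2*w^2 - 10*w - 72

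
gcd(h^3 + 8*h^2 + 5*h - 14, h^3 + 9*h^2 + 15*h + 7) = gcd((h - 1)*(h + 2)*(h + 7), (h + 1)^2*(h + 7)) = h + 7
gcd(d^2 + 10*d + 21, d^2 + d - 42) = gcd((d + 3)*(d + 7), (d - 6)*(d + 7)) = d + 7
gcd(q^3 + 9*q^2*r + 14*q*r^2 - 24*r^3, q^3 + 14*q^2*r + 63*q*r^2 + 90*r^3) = q + 6*r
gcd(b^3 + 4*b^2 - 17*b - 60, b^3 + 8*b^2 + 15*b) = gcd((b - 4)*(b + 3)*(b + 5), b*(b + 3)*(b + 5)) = b^2 + 8*b + 15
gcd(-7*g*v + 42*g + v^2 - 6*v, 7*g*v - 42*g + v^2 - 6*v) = v - 6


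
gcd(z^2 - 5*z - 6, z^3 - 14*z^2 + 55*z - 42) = z - 6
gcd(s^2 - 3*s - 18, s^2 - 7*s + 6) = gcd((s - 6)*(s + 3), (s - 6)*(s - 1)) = s - 6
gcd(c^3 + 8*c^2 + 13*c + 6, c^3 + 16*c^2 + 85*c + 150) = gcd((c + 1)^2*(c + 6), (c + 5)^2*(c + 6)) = c + 6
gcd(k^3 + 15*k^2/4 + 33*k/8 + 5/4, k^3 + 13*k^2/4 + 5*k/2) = k^2 + 13*k/4 + 5/2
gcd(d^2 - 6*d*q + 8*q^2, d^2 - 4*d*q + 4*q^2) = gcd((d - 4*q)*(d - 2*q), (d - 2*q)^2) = -d + 2*q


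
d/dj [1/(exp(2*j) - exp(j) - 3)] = (1 - 2*exp(j))*exp(j)/(-exp(2*j) + exp(j) + 3)^2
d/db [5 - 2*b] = -2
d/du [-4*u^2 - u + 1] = -8*u - 1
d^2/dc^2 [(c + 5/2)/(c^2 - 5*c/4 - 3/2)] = -(4*(2*c + 5)*(8*c - 5)^2 + 8*(12*c + 5)*(-4*c^2 + 5*c + 6))/(-4*c^2 + 5*c + 6)^3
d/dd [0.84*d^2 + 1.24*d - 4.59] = 1.68*d + 1.24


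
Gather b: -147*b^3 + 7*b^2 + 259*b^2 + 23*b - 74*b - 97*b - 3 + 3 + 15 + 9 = -147*b^3 + 266*b^2 - 148*b + 24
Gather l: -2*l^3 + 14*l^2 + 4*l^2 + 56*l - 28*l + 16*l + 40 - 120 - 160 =-2*l^3 + 18*l^2 + 44*l - 240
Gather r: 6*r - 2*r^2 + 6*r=-2*r^2 + 12*r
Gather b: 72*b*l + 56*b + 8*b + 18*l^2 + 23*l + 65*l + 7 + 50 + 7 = b*(72*l + 64) + 18*l^2 + 88*l + 64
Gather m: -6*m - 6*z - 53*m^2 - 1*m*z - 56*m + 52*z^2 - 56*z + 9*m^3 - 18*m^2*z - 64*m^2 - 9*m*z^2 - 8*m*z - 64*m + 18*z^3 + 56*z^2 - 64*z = 9*m^3 + m^2*(-18*z - 117) + m*(-9*z^2 - 9*z - 126) + 18*z^3 + 108*z^2 - 126*z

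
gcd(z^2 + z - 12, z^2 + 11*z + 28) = z + 4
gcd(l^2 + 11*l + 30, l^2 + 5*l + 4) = 1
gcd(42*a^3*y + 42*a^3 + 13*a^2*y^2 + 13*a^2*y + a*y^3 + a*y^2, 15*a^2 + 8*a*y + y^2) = 1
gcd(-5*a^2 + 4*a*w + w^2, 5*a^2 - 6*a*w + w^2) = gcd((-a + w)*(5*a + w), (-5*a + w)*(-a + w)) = -a + w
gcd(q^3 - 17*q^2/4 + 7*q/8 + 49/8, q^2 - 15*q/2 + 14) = q - 7/2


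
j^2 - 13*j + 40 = (j - 8)*(j - 5)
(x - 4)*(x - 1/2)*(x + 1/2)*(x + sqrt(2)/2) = x^4 - 4*x^3 + sqrt(2)*x^3/2 - 2*sqrt(2)*x^2 - x^2/4 - sqrt(2)*x/8 + x + sqrt(2)/2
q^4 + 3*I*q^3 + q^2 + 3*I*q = q*(q + 3*I)*(-I*q + 1)*(I*q + 1)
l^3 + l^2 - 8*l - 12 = (l - 3)*(l + 2)^2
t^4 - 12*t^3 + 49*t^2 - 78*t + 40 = (t - 5)*(t - 4)*(t - 2)*(t - 1)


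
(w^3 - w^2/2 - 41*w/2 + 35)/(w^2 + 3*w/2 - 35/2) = w - 2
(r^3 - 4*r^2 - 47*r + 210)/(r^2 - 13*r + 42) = (r^2 + 2*r - 35)/(r - 7)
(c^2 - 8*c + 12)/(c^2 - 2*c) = (c - 6)/c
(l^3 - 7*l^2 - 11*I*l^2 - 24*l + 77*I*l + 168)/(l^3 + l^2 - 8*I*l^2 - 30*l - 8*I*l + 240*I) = (l^2 - l*(7 + 3*I) + 21*I)/(l^2 + l - 30)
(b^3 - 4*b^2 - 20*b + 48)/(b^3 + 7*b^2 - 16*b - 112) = (b^2 - 8*b + 12)/(b^2 + 3*b - 28)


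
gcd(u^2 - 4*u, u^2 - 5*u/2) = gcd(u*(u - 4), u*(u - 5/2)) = u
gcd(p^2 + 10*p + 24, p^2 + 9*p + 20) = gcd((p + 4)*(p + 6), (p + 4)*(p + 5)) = p + 4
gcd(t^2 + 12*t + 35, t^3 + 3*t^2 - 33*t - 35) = t + 7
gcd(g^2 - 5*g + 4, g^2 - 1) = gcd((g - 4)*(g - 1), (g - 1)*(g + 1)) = g - 1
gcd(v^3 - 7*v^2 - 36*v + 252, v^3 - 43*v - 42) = v^2 - v - 42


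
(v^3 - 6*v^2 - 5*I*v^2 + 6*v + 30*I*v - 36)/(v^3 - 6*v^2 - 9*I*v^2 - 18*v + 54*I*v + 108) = (v + I)/(v - 3*I)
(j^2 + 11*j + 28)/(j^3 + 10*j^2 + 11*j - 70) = (j + 4)/(j^2 + 3*j - 10)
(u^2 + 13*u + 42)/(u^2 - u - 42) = (u + 7)/(u - 7)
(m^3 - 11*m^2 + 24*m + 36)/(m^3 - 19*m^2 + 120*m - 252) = (m + 1)/(m - 7)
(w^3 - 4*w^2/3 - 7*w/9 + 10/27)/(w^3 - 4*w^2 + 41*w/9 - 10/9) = (w + 2/3)/(w - 2)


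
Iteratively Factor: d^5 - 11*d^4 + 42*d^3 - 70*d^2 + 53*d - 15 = (d - 3)*(d^4 - 8*d^3 + 18*d^2 - 16*d + 5) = (d - 3)*(d - 1)*(d^3 - 7*d^2 + 11*d - 5) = (d - 5)*(d - 3)*(d - 1)*(d^2 - 2*d + 1) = (d - 5)*(d - 3)*(d - 1)^2*(d - 1)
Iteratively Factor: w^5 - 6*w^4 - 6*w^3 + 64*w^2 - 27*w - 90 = (w - 3)*(w^4 - 3*w^3 - 15*w^2 + 19*w + 30) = (w - 5)*(w - 3)*(w^3 + 2*w^2 - 5*w - 6) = (w - 5)*(w - 3)*(w - 2)*(w^2 + 4*w + 3) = (w - 5)*(w - 3)*(w - 2)*(w + 3)*(w + 1)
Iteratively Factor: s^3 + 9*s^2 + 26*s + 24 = (s + 4)*(s^2 + 5*s + 6) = (s + 3)*(s + 4)*(s + 2)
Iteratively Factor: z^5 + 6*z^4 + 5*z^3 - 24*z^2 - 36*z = (z)*(z^4 + 6*z^3 + 5*z^2 - 24*z - 36) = z*(z + 3)*(z^3 + 3*z^2 - 4*z - 12) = z*(z + 3)^2*(z^2 - 4) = z*(z - 2)*(z + 3)^2*(z + 2)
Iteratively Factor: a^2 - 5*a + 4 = (a - 4)*(a - 1)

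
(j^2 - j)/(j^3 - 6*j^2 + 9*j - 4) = j/(j^2 - 5*j + 4)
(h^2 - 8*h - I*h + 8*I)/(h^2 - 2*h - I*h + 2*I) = (h - 8)/(h - 2)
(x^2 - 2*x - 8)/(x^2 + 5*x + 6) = (x - 4)/(x + 3)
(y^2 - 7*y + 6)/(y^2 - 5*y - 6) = (y - 1)/(y + 1)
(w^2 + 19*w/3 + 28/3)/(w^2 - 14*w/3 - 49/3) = (w + 4)/(w - 7)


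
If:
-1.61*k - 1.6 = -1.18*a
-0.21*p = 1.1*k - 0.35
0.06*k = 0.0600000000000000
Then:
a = 2.72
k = 1.00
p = -3.57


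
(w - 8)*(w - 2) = w^2 - 10*w + 16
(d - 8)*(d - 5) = d^2 - 13*d + 40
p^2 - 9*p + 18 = (p - 6)*(p - 3)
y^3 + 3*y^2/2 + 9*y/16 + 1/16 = (y + 1/4)^2*(y + 1)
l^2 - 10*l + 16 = (l - 8)*(l - 2)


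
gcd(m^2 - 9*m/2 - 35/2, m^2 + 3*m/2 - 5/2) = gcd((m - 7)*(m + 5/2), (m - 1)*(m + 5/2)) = m + 5/2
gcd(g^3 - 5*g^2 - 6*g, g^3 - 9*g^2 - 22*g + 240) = g - 6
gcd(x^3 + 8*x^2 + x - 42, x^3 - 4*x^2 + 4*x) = x - 2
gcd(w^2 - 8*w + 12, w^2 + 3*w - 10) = w - 2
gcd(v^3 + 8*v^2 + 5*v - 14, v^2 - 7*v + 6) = v - 1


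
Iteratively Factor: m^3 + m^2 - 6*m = (m)*(m^2 + m - 6) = m*(m + 3)*(m - 2)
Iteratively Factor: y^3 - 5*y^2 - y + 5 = (y - 1)*(y^2 - 4*y - 5) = (y - 5)*(y - 1)*(y + 1)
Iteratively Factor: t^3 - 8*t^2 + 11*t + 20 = (t - 5)*(t^2 - 3*t - 4) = (t - 5)*(t + 1)*(t - 4)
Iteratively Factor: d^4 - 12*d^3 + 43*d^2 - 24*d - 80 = (d - 4)*(d^3 - 8*d^2 + 11*d + 20) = (d - 5)*(d - 4)*(d^2 - 3*d - 4) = (d - 5)*(d - 4)^2*(d + 1)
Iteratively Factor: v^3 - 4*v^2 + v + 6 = (v - 3)*(v^2 - v - 2) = (v - 3)*(v - 2)*(v + 1)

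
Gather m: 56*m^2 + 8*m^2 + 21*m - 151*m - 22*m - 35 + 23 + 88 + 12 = 64*m^2 - 152*m + 88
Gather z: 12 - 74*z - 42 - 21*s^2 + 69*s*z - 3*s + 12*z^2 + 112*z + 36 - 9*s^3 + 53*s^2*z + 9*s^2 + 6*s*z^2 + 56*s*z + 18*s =-9*s^3 - 12*s^2 + 15*s + z^2*(6*s + 12) + z*(53*s^2 + 125*s + 38) + 6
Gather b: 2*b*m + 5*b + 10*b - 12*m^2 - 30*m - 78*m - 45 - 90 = b*(2*m + 15) - 12*m^2 - 108*m - 135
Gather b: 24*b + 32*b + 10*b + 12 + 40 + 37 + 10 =66*b + 99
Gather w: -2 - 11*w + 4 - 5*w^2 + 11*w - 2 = -5*w^2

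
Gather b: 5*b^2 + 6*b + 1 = 5*b^2 + 6*b + 1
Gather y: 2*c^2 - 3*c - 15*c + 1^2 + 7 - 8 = 2*c^2 - 18*c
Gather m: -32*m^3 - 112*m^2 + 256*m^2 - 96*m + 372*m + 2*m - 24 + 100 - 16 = -32*m^3 + 144*m^2 + 278*m + 60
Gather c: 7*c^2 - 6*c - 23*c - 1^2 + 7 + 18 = 7*c^2 - 29*c + 24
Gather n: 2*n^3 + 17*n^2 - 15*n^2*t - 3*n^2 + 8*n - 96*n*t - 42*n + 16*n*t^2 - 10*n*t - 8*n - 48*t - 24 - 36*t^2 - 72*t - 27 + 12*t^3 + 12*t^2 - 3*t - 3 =2*n^3 + n^2*(14 - 15*t) + n*(16*t^2 - 106*t - 42) + 12*t^3 - 24*t^2 - 123*t - 54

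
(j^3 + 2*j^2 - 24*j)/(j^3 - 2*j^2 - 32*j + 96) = j/(j - 4)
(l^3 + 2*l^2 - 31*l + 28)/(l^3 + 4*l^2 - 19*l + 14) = (l - 4)/(l - 2)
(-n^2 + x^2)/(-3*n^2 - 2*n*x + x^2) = (-n + x)/(-3*n + x)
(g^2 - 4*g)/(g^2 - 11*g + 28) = g/(g - 7)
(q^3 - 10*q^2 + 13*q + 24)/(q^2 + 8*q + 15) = (q^3 - 10*q^2 + 13*q + 24)/(q^2 + 8*q + 15)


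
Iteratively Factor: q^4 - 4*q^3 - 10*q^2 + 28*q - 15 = (q - 5)*(q^3 + q^2 - 5*q + 3) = (q - 5)*(q + 3)*(q^2 - 2*q + 1) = (q - 5)*(q - 1)*(q + 3)*(q - 1)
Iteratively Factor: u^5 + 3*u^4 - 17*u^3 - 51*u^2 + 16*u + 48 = (u - 4)*(u^4 + 7*u^3 + 11*u^2 - 7*u - 12) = (u - 4)*(u + 4)*(u^3 + 3*u^2 - u - 3) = (u - 4)*(u - 1)*(u + 4)*(u^2 + 4*u + 3) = (u - 4)*(u - 1)*(u + 3)*(u + 4)*(u + 1)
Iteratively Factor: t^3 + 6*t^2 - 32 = (t - 2)*(t^2 + 8*t + 16) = (t - 2)*(t + 4)*(t + 4)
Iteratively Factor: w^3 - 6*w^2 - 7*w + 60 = (w - 4)*(w^2 - 2*w - 15) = (w - 5)*(w - 4)*(w + 3)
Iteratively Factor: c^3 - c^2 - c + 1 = (c - 1)*(c^2 - 1) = (c - 1)*(c + 1)*(c - 1)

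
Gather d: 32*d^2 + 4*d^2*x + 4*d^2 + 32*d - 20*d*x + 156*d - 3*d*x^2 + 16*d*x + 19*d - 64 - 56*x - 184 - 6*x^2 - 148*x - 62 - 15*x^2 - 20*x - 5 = d^2*(4*x + 36) + d*(-3*x^2 - 4*x + 207) - 21*x^2 - 224*x - 315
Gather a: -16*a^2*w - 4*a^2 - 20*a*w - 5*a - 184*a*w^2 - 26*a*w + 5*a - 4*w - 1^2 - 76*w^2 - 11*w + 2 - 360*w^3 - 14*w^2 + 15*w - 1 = a^2*(-16*w - 4) + a*(-184*w^2 - 46*w) - 360*w^3 - 90*w^2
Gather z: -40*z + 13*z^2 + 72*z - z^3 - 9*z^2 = -z^3 + 4*z^2 + 32*z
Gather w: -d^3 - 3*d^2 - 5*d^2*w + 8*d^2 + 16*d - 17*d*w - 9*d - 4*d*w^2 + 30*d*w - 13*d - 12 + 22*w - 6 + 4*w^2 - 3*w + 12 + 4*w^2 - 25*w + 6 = -d^3 + 5*d^2 - 6*d + w^2*(8 - 4*d) + w*(-5*d^2 + 13*d - 6)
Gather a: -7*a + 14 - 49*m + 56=-7*a - 49*m + 70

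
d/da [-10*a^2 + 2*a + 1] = 2 - 20*a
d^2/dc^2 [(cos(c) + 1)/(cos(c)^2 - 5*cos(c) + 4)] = (-9*(1 - cos(2*c))^2*cos(c) - 9*(1 - cos(2*c))^2 - 235*cos(c) - 82*cos(2*c) + 33*cos(3*c) + 2*cos(5*c) + 282)/(4*(cos(c) - 4)^3*(cos(c) - 1)^3)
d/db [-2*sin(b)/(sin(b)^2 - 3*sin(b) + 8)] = 2*(sin(b)^2 - 8)*cos(b)/(sin(b)^2 - 3*sin(b) + 8)^2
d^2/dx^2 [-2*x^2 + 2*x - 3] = -4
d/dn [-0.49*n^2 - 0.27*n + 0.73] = -0.98*n - 0.27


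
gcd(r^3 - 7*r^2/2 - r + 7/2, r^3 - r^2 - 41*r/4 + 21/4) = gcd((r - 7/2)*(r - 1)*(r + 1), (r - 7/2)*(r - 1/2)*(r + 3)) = r - 7/2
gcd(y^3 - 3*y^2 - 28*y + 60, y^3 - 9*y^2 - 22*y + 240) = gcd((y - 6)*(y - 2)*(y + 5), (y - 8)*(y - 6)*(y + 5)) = y^2 - y - 30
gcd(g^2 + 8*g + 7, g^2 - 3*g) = 1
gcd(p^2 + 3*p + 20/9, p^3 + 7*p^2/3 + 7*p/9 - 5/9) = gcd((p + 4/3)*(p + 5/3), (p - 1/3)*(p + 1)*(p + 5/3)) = p + 5/3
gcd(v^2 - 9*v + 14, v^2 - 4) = v - 2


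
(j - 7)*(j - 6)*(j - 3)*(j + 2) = j^4 - 14*j^3 + 49*j^2 + 36*j - 252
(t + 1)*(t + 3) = t^2 + 4*t + 3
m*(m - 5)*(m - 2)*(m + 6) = m^4 - m^3 - 32*m^2 + 60*m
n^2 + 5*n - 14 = (n - 2)*(n + 7)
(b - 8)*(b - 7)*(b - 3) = b^3 - 18*b^2 + 101*b - 168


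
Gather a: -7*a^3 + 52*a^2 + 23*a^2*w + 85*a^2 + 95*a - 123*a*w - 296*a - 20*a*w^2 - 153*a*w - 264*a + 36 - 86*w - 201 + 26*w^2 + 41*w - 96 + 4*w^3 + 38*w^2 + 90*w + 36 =-7*a^3 + a^2*(23*w + 137) + a*(-20*w^2 - 276*w - 465) + 4*w^3 + 64*w^2 + 45*w - 225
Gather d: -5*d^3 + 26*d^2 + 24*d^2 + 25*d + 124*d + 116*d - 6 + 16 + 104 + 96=-5*d^3 + 50*d^2 + 265*d + 210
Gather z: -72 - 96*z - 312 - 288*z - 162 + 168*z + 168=-216*z - 378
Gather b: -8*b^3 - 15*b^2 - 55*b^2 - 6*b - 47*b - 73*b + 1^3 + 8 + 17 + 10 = -8*b^3 - 70*b^2 - 126*b + 36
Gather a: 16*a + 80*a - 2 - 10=96*a - 12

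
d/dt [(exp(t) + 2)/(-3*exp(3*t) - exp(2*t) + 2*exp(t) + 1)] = ((exp(t) + 2)*(9*exp(2*t) + 2*exp(t) - 2) - 3*exp(3*t) - exp(2*t) + 2*exp(t) + 1)*exp(t)/(3*exp(3*t) + exp(2*t) - 2*exp(t) - 1)^2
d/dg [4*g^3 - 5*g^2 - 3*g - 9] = 12*g^2 - 10*g - 3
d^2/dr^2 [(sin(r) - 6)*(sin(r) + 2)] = 4*sin(r) + 2*cos(2*r)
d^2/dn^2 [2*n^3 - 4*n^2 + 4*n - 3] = 12*n - 8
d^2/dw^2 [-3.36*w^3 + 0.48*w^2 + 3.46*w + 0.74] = 0.96 - 20.16*w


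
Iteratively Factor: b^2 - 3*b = (b - 3)*(b)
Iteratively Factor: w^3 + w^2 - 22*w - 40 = (w + 4)*(w^2 - 3*w - 10) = (w - 5)*(w + 4)*(w + 2)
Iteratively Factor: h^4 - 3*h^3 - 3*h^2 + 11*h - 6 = (h - 3)*(h^3 - 3*h + 2) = (h - 3)*(h - 1)*(h^2 + h - 2) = (h - 3)*(h - 1)^2*(h + 2)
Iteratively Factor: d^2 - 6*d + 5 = (d - 5)*(d - 1)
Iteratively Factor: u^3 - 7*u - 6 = (u + 1)*(u^2 - u - 6) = (u + 1)*(u + 2)*(u - 3)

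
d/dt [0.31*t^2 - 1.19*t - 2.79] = 0.62*t - 1.19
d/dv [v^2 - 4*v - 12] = 2*v - 4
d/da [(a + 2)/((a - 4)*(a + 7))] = (-a^2 - 4*a - 34)/(a^4 + 6*a^3 - 47*a^2 - 168*a + 784)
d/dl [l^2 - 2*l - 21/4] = 2*l - 2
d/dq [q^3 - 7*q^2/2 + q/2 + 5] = 3*q^2 - 7*q + 1/2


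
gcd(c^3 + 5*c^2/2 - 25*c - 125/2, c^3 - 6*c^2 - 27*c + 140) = c + 5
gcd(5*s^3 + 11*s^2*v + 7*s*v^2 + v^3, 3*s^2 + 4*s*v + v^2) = s + v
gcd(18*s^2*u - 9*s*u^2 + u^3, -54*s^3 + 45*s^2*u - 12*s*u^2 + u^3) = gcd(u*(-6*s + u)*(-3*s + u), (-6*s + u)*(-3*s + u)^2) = 18*s^2 - 9*s*u + u^2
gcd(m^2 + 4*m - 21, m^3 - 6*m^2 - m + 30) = m - 3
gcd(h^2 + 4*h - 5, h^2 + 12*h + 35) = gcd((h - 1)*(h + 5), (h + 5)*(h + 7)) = h + 5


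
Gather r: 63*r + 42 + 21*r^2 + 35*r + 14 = 21*r^2 + 98*r + 56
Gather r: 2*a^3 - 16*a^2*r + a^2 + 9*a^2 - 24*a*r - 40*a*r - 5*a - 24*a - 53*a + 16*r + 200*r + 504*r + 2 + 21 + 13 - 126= 2*a^3 + 10*a^2 - 82*a + r*(-16*a^2 - 64*a + 720) - 90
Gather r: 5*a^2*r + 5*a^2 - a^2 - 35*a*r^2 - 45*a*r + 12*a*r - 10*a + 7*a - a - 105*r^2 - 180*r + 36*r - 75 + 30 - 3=4*a^2 - 4*a + r^2*(-35*a - 105) + r*(5*a^2 - 33*a - 144) - 48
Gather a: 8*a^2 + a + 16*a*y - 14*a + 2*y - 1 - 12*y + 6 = 8*a^2 + a*(16*y - 13) - 10*y + 5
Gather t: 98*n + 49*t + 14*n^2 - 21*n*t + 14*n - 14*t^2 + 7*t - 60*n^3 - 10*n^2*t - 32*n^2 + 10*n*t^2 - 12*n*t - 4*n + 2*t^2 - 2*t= -60*n^3 - 18*n^2 + 108*n + t^2*(10*n - 12) + t*(-10*n^2 - 33*n + 54)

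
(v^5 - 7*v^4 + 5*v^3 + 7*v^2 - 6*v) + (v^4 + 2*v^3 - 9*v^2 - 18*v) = v^5 - 6*v^4 + 7*v^3 - 2*v^2 - 24*v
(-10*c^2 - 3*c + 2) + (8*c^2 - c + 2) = -2*c^2 - 4*c + 4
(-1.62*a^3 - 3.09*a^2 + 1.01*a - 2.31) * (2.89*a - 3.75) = -4.6818*a^4 - 2.8551*a^3 + 14.5064*a^2 - 10.4634*a + 8.6625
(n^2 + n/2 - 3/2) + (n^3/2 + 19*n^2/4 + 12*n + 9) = n^3/2 + 23*n^2/4 + 25*n/2 + 15/2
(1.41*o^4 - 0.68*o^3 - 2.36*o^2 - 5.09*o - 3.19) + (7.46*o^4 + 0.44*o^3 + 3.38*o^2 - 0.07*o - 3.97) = 8.87*o^4 - 0.24*o^3 + 1.02*o^2 - 5.16*o - 7.16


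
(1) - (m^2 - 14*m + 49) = -m^2 + 14*m - 48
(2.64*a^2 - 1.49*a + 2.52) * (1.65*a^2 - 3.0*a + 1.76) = 4.356*a^4 - 10.3785*a^3 + 13.2744*a^2 - 10.1824*a + 4.4352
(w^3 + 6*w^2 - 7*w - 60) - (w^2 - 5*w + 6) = w^3 + 5*w^2 - 2*w - 66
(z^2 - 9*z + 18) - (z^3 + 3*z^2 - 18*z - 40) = -z^3 - 2*z^2 + 9*z + 58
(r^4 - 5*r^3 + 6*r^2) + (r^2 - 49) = r^4 - 5*r^3 + 7*r^2 - 49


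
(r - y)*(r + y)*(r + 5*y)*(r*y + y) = r^4*y + 5*r^3*y^2 + r^3*y - r^2*y^3 + 5*r^2*y^2 - 5*r*y^4 - r*y^3 - 5*y^4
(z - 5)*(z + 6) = z^2 + z - 30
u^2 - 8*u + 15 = (u - 5)*(u - 3)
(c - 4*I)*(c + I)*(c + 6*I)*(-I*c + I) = -I*c^4 + 3*c^3 + I*c^3 - 3*c^2 - 22*I*c^2 + 24*c + 22*I*c - 24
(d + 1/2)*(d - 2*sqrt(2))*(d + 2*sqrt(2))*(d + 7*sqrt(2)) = d^4 + d^3/2 + 7*sqrt(2)*d^3 - 8*d^2 + 7*sqrt(2)*d^2/2 - 56*sqrt(2)*d - 4*d - 28*sqrt(2)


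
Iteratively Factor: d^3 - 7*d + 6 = (d + 3)*(d^2 - 3*d + 2) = (d - 1)*(d + 3)*(d - 2)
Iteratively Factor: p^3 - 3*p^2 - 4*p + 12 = (p + 2)*(p^2 - 5*p + 6) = (p - 3)*(p + 2)*(p - 2)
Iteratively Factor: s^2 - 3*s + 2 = (s - 1)*(s - 2)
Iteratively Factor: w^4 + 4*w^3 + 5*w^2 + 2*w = (w + 2)*(w^3 + 2*w^2 + w) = (w + 1)*(w + 2)*(w^2 + w) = w*(w + 1)*(w + 2)*(w + 1)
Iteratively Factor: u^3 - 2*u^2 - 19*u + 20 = (u + 4)*(u^2 - 6*u + 5) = (u - 1)*(u + 4)*(u - 5)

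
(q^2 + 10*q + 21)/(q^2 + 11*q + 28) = (q + 3)/(q + 4)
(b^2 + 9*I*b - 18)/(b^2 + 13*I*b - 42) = (b + 3*I)/(b + 7*I)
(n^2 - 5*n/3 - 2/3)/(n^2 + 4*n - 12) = (n + 1/3)/(n + 6)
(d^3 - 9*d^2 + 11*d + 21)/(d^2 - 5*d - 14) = (d^2 - 2*d - 3)/(d + 2)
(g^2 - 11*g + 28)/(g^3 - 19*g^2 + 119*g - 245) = (g - 4)/(g^2 - 12*g + 35)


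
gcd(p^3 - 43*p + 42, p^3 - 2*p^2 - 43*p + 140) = p + 7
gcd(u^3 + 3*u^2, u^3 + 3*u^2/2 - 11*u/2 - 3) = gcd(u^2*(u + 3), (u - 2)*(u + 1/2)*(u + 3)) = u + 3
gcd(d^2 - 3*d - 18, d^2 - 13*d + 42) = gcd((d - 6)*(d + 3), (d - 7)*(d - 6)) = d - 6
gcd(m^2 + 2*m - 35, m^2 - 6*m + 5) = m - 5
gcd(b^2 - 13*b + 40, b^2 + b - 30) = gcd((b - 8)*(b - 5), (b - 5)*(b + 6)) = b - 5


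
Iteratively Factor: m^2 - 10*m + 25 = (m - 5)*(m - 5)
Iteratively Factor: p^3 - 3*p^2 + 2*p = (p - 2)*(p^2 - p) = p*(p - 2)*(p - 1)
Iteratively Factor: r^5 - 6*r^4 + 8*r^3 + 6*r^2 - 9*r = (r - 3)*(r^4 - 3*r^3 - r^2 + 3*r) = (r - 3)^2*(r^3 - r) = (r - 3)^2*(r - 1)*(r^2 + r) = (r - 3)^2*(r - 1)*(r + 1)*(r)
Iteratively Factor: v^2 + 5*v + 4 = (v + 4)*(v + 1)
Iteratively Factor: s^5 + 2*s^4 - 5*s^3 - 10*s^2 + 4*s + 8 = (s - 1)*(s^4 + 3*s^3 - 2*s^2 - 12*s - 8) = (s - 2)*(s - 1)*(s^3 + 5*s^2 + 8*s + 4) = (s - 2)*(s - 1)*(s + 2)*(s^2 + 3*s + 2) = (s - 2)*(s - 1)*(s + 1)*(s + 2)*(s + 2)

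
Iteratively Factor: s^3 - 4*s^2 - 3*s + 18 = (s + 2)*(s^2 - 6*s + 9) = (s - 3)*(s + 2)*(s - 3)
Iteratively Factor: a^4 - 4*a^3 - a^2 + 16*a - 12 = (a - 1)*(a^3 - 3*a^2 - 4*a + 12) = (a - 3)*(a - 1)*(a^2 - 4) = (a - 3)*(a - 2)*(a - 1)*(a + 2)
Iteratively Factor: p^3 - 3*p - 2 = (p - 2)*(p^2 + 2*p + 1) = (p - 2)*(p + 1)*(p + 1)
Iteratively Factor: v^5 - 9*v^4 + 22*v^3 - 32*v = (v - 2)*(v^4 - 7*v^3 + 8*v^2 + 16*v) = (v - 4)*(v - 2)*(v^3 - 3*v^2 - 4*v) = (v - 4)*(v - 2)*(v + 1)*(v^2 - 4*v) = v*(v - 4)*(v - 2)*(v + 1)*(v - 4)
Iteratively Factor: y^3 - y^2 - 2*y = (y - 2)*(y^2 + y) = (y - 2)*(y + 1)*(y)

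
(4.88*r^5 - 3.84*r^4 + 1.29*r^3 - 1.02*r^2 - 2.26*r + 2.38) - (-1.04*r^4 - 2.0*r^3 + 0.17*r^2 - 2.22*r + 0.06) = 4.88*r^5 - 2.8*r^4 + 3.29*r^3 - 1.19*r^2 - 0.0399999999999996*r + 2.32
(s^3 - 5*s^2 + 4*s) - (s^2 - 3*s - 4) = s^3 - 6*s^2 + 7*s + 4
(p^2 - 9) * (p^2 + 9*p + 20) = p^4 + 9*p^3 + 11*p^2 - 81*p - 180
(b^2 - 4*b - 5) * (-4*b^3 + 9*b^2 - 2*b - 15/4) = -4*b^5 + 25*b^4 - 18*b^3 - 163*b^2/4 + 25*b + 75/4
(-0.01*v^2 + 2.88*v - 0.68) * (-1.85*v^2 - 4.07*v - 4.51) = 0.0185*v^4 - 5.2873*v^3 - 10.4185*v^2 - 10.2212*v + 3.0668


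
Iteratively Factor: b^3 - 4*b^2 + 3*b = (b - 3)*(b^2 - b) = b*(b - 3)*(b - 1)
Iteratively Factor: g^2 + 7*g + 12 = (g + 3)*(g + 4)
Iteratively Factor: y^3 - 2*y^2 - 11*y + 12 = (y - 4)*(y^2 + 2*y - 3) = (y - 4)*(y - 1)*(y + 3)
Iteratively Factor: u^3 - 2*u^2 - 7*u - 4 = (u + 1)*(u^2 - 3*u - 4) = (u - 4)*(u + 1)*(u + 1)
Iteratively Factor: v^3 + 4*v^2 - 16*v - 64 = (v + 4)*(v^2 - 16) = (v - 4)*(v + 4)*(v + 4)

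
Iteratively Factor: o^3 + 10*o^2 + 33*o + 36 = (o + 3)*(o^2 + 7*o + 12) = (o + 3)*(o + 4)*(o + 3)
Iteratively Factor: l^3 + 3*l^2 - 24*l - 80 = (l - 5)*(l^2 + 8*l + 16) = (l - 5)*(l + 4)*(l + 4)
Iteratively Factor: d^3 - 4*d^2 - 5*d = (d)*(d^2 - 4*d - 5) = d*(d - 5)*(d + 1)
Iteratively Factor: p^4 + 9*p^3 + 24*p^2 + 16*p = (p + 4)*(p^3 + 5*p^2 + 4*p) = p*(p + 4)*(p^2 + 5*p + 4) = p*(p + 1)*(p + 4)*(p + 4)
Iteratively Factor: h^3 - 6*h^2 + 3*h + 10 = (h - 5)*(h^2 - h - 2) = (h - 5)*(h + 1)*(h - 2)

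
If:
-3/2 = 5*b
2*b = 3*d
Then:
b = -3/10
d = -1/5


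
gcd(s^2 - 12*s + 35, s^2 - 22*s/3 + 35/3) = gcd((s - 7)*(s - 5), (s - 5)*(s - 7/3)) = s - 5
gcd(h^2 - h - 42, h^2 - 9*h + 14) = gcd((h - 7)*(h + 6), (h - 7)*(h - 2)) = h - 7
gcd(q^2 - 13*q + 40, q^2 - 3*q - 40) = q - 8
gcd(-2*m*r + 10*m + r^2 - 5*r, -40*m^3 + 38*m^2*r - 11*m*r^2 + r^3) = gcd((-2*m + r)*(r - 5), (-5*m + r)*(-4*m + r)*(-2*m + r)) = -2*m + r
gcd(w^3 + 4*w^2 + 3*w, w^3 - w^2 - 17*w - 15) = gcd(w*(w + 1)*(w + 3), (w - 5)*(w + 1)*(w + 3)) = w^2 + 4*w + 3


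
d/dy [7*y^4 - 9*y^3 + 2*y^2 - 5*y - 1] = 28*y^3 - 27*y^2 + 4*y - 5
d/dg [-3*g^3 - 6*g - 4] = -9*g^2 - 6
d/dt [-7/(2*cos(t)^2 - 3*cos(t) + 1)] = 7*(3 - 4*cos(t))*sin(t)/(-3*cos(t) + cos(2*t) + 2)^2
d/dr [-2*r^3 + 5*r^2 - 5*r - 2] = -6*r^2 + 10*r - 5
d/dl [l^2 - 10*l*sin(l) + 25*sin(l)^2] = -10*l*cos(l) + 2*l - 10*sin(l) + 25*sin(2*l)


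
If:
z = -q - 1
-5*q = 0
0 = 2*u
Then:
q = 0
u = 0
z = -1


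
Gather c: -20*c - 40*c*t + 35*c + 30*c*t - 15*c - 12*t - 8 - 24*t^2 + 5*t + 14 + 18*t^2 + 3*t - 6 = -10*c*t - 6*t^2 - 4*t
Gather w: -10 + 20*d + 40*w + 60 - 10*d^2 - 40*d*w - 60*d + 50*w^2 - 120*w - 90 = -10*d^2 - 40*d + 50*w^2 + w*(-40*d - 80) - 40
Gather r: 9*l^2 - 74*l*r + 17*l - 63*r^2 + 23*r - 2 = 9*l^2 + 17*l - 63*r^2 + r*(23 - 74*l) - 2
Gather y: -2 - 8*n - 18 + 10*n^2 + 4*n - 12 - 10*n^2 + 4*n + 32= 0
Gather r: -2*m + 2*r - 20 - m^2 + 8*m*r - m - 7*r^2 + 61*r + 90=-m^2 - 3*m - 7*r^2 + r*(8*m + 63) + 70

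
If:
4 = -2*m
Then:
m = -2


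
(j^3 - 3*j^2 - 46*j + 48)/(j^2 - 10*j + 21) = (j^3 - 3*j^2 - 46*j + 48)/(j^2 - 10*j + 21)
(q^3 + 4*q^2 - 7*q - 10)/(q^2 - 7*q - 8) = (q^2 + 3*q - 10)/(q - 8)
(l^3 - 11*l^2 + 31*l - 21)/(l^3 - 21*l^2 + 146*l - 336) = (l^2 - 4*l + 3)/(l^2 - 14*l + 48)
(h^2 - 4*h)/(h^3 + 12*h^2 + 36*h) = (h - 4)/(h^2 + 12*h + 36)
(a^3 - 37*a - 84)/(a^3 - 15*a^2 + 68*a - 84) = (a^2 + 7*a + 12)/(a^2 - 8*a + 12)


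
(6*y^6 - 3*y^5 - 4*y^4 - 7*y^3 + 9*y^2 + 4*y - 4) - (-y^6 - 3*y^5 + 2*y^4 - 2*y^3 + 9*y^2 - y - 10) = 7*y^6 - 6*y^4 - 5*y^3 + 5*y + 6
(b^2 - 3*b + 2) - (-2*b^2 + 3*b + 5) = 3*b^2 - 6*b - 3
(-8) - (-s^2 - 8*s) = s^2 + 8*s - 8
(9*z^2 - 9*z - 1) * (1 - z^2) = -9*z^4 + 9*z^3 + 10*z^2 - 9*z - 1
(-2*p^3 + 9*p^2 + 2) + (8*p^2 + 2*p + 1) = -2*p^3 + 17*p^2 + 2*p + 3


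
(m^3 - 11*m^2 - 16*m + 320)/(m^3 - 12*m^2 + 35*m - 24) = (m^2 - 3*m - 40)/(m^2 - 4*m + 3)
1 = 1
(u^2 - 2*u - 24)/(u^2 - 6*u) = (u + 4)/u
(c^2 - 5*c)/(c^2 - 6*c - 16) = c*(5 - c)/(-c^2 + 6*c + 16)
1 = 1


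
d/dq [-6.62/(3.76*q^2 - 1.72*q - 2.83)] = (49.7824*q - 11.3864)/(-3.76*q^2 + 1.72*q + 2.83)^2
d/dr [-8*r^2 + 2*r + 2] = 2 - 16*r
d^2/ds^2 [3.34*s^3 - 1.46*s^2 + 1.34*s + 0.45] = 20.04*s - 2.92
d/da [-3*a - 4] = -3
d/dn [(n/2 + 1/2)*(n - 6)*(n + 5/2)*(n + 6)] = 2*n^3 + 21*n^2/4 - 67*n/2 - 63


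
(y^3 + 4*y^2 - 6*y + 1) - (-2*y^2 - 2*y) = y^3 + 6*y^2 - 4*y + 1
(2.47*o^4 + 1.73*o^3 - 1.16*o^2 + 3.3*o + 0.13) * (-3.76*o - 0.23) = -9.2872*o^5 - 7.0729*o^4 + 3.9637*o^3 - 12.1412*o^2 - 1.2478*o - 0.0299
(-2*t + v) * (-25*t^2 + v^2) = 50*t^3 - 25*t^2*v - 2*t*v^2 + v^3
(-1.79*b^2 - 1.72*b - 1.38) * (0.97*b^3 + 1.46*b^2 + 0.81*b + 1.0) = -1.7363*b^5 - 4.2818*b^4 - 5.2997*b^3 - 5.198*b^2 - 2.8378*b - 1.38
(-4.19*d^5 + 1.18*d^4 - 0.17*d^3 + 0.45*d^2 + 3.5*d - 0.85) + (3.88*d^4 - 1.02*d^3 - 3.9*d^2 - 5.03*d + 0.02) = -4.19*d^5 + 5.06*d^4 - 1.19*d^3 - 3.45*d^2 - 1.53*d - 0.83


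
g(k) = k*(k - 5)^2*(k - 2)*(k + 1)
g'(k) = k*(k - 5)^2*(k - 2) + k*(k - 5)^2*(k + 1) + k*(k - 2)*(k + 1)*(2*k - 10) + (k - 5)^2*(k - 2)*(k + 1) = 5*k^4 - 44*k^3 + 99*k^2 - 10*k - 50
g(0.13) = -6.52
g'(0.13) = -49.72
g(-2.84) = -1554.58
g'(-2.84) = 2110.04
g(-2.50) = -949.22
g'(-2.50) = 1476.56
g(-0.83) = 13.57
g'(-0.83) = 54.03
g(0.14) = -7.01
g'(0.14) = -49.58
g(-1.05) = -5.86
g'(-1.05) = 126.66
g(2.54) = 29.38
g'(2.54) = 50.39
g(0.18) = -8.98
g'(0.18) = -48.84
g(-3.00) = -1920.00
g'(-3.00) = 2464.00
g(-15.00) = -1428000.00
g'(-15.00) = 424000.00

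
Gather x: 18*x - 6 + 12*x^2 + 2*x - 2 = 12*x^2 + 20*x - 8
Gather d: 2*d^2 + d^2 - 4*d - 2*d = 3*d^2 - 6*d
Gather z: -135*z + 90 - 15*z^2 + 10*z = -15*z^2 - 125*z + 90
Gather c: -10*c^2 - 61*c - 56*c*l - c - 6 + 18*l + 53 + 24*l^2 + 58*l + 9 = -10*c^2 + c*(-56*l - 62) + 24*l^2 + 76*l + 56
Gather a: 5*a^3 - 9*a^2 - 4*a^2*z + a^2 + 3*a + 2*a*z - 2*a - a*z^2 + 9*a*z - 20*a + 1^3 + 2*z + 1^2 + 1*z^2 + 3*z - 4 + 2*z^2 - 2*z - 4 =5*a^3 + a^2*(-4*z - 8) + a*(-z^2 + 11*z - 19) + 3*z^2 + 3*z - 6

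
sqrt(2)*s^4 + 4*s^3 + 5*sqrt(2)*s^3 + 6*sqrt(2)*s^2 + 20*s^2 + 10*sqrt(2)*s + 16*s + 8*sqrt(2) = (s + 4)*(s + sqrt(2))^2*(sqrt(2)*s + sqrt(2))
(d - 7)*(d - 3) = d^2 - 10*d + 21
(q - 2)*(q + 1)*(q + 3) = q^3 + 2*q^2 - 5*q - 6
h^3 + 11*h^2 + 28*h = h*(h + 4)*(h + 7)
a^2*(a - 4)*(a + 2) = a^4 - 2*a^3 - 8*a^2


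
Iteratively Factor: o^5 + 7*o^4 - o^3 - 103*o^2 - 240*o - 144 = (o + 3)*(o^4 + 4*o^3 - 13*o^2 - 64*o - 48) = (o + 1)*(o + 3)*(o^3 + 3*o^2 - 16*o - 48) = (o + 1)*(o + 3)*(o + 4)*(o^2 - o - 12) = (o - 4)*(o + 1)*(o + 3)*(o + 4)*(o + 3)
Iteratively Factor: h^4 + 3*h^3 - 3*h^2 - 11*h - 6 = (h - 2)*(h^3 + 5*h^2 + 7*h + 3) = (h - 2)*(h + 1)*(h^2 + 4*h + 3) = (h - 2)*(h + 1)*(h + 3)*(h + 1)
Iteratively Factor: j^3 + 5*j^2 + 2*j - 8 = (j - 1)*(j^2 + 6*j + 8) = (j - 1)*(j + 4)*(j + 2)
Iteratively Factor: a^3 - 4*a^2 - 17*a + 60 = (a - 3)*(a^2 - a - 20) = (a - 3)*(a + 4)*(a - 5)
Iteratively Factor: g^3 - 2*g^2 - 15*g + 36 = (g - 3)*(g^2 + g - 12) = (g - 3)^2*(g + 4)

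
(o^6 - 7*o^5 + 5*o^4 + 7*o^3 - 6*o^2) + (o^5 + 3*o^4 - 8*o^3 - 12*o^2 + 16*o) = o^6 - 6*o^5 + 8*o^4 - o^3 - 18*o^2 + 16*o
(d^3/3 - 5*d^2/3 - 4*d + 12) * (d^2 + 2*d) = d^5/3 - d^4 - 22*d^3/3 + 4*d^2 + 24*d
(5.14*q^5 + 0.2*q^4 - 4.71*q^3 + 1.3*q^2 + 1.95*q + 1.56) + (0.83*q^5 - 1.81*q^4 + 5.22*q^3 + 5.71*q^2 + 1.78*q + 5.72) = 5.97*q^5 - 1.61*q^4 + 0.51*q^3 + 7.01*q^2 + 3.73*q + 7.28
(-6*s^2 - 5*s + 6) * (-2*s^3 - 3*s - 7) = 12*s^5 + 10*s^4 + 6*s^3 + 57*s^2 + 17*s - 42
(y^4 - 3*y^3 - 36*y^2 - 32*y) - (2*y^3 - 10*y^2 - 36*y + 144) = y^4 - 5*y^3 - 26*y^2 + 4*y - 144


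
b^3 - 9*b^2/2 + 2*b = b*(b - 4)*(b - 1/2)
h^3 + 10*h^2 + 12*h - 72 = (h - 2)*(h + 6)^2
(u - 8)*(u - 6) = u^2 - 14*u + 48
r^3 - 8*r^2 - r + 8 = (r - 8)*(r - 1)*(r + 1)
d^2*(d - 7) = d^3 - 7*d^2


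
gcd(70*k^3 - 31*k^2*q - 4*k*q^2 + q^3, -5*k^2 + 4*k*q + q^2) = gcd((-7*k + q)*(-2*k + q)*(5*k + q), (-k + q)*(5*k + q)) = 5*k + q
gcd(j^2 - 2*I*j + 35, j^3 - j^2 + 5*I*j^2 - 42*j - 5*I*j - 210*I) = j + 5*I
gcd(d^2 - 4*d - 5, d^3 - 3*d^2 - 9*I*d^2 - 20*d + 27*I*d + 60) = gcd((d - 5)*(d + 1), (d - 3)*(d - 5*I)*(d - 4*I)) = 1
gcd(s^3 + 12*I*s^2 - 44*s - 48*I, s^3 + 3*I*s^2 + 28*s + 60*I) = s^2 + 8*I*s - 12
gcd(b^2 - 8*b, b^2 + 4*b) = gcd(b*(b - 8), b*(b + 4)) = b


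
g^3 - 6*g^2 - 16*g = g*(g - 8)*(g + 2)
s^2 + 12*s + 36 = (s + 6)^2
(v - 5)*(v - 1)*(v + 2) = v^3 - 4*v^2 - 7*v + 10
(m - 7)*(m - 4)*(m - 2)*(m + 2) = m^4 - 11*m^3 + 24*m^2 + 44*m - 112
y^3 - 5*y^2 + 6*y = y*(y - 3)*(y - 2)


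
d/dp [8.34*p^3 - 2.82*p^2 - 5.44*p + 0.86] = 25.02*p^2 - 5.64*p - 5.44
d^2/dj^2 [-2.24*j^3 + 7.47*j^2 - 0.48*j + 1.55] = 14.94 - 13.44*j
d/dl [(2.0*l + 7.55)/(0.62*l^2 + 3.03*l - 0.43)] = (1.24*l^2 + 6.06*l - (1.24*l + 3.03)*(2.0*l + 7.55) - 0.86)/(0.62*l^2 + 3.03*l - 0.43)^2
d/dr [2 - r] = -1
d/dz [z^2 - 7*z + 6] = 2*z - 7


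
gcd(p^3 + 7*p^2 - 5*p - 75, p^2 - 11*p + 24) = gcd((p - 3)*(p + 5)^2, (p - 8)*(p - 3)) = p - 3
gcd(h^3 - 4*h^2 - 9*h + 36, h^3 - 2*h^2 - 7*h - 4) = h - 4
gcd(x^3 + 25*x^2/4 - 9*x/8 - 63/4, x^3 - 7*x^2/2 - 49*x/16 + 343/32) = x + 7/4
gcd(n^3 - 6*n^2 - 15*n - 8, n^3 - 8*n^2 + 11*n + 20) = n + 1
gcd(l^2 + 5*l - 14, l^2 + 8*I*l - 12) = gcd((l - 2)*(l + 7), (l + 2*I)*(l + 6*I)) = 1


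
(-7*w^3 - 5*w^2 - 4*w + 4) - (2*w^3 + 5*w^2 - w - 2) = -9*w^3 - 10*w^2 - 3*w + 6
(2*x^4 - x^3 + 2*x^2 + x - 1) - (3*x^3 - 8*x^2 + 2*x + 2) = 2*x^4 - 4*x^3 + 10*x^2 - x - 3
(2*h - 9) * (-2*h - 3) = -4*h^2 + 12*h + 27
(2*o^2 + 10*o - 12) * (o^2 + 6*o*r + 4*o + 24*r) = 2*o^4 + 12*o^3*r + 18*o^3 + 108*o^2*r + 28*o^2 + 168*o*r - 48*o - 288*r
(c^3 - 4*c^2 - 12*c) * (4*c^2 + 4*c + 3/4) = 4*c^5 - 12*c^4 - 253*c^3/4 - 51*c^2 - 9*c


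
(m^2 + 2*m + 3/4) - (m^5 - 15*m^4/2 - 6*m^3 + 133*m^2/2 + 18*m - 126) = -m^5 + 15*m^4/2 + 6*m^3 - 131*m^2/2 - 16*m + 507/4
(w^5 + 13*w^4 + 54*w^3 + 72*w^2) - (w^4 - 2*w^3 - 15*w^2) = w^5 + 12*w^4 + 56*w^3 + 87*w^2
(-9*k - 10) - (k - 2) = -10*k - 8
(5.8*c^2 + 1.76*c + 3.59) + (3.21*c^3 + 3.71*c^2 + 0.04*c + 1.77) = 3.21*c^3 + 9.51*c^2 + 1.8*c + 5.36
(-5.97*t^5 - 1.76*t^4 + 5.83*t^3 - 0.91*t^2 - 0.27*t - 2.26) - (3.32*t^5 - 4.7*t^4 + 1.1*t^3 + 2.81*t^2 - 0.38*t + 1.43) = -9.29*t^5 + 2.94*t^4 + 4.73*t^3 - 3.72*t^2 + 0.11*t - 3.69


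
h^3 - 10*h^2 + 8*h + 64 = (h - 8)*(h - 4)*(h + 2)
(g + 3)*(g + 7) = g^2 + 10*g + 21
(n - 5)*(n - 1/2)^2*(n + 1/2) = n^4 - 11*n^3/2 + 9*n^2/4 + 11*n/8 - 5/8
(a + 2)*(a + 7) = a^2 + 9*a + 14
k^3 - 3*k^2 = k^2*(k - 3)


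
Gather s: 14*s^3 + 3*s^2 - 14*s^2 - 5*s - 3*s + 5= 14*s^3 - 11*s^2 - 8*s + 5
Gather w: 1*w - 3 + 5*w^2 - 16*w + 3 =5*w^2 - 15*w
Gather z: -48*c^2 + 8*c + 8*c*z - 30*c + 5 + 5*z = -48*c^2 - 22*c + z*(8*c + 5) + 5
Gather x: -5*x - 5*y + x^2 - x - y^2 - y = x^2 - 6*x - y^2 - 6*y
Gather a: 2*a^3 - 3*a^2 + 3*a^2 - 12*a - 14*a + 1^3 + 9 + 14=2*a^3 - 26*a + 24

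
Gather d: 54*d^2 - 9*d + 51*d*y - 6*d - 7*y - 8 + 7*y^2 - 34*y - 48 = 54*d^2 + d*(51*y - 15) + 7*y^2 - 41*y - 56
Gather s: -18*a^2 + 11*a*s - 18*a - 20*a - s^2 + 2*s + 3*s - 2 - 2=-18*a^2 - 38*a - s^2 + s*(11*a + 5) - 4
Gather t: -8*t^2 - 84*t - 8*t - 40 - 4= -8*t^2 - 92*t - 44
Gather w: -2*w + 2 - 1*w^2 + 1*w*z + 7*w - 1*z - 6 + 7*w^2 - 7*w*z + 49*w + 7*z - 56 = 6*w^2 + w*(54 - 6*z) + 6*z - 60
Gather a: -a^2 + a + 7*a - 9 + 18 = -a^2 + 8*a + 9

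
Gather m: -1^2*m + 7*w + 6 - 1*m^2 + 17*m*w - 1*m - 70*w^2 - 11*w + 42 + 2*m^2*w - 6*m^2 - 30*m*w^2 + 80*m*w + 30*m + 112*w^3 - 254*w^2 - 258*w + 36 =m^2*(2*w - 7) + m*(-30*w^2 + 97*w + 28) + 112*w^3 - 324*w^2 - 262*w + 84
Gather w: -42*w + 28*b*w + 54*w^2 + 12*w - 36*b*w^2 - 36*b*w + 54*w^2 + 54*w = w^2*(108 - 36*b) + w*(24 - 8*b)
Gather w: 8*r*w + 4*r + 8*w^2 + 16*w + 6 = 4*r + 8*w^2 + w*(8*r + 16) + 6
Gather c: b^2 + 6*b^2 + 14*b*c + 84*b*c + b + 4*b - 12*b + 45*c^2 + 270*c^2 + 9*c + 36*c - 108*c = 7*b^2 - 7*b + 315*c^2 + c*(98*b - 63)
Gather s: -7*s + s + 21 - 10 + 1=12 - 6*s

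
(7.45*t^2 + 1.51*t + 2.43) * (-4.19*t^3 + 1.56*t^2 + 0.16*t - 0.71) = -31.2155*t^5 + 5.2951*t^4 - 6.6341*t^3 - 1.2571*t^2 - 0.6833*t - 1.7253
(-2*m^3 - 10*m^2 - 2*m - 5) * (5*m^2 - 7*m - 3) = -10*m^5 - 36*m^4 + 66*m^3 + 19*m^2 + 41*m + 15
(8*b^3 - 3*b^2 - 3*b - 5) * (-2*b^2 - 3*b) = -16*b^5 - 18*b^4 + 15*b^3 + 19*b^2 + 15*b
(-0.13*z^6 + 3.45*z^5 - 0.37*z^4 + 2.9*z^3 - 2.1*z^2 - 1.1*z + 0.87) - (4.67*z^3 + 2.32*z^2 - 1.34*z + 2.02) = -0.13*z^6 + 3.45*z^5 - 0.37*z^4 - 1.77*z^3 - 4.42*z^2 + 0.24*z - 1.15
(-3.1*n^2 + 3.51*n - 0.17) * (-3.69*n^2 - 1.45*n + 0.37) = 11.439*n^4 - 8.4569*n^3 - 5.6092*n^2 + 1.5452*n - 0.0629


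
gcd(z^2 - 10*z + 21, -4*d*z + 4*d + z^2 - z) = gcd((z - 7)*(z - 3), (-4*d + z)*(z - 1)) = 1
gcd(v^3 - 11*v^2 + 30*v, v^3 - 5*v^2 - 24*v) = v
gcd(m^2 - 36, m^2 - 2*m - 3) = 1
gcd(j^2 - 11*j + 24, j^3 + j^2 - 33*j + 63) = j - 3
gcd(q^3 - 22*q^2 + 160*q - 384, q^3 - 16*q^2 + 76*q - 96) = q^2 - 14*q + 48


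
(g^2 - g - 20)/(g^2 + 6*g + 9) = (g^2 - g - 20)/(g^2 + 6*g + 9)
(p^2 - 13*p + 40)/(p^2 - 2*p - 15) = (p - 8)/(p + 3)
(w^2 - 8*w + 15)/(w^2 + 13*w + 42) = (w^2 - 8*w + 15)/(w^2 + 13*w + 42)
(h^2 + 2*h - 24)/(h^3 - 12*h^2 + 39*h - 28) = (h + 6)/(h^2 - 8*h + 7)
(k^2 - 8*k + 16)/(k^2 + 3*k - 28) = (k - 4)/(k + 7)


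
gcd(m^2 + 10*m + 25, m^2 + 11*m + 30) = m + 5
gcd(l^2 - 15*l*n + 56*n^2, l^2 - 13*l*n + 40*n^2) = l - 8*n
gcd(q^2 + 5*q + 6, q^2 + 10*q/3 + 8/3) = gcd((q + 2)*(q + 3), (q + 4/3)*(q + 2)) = q + 2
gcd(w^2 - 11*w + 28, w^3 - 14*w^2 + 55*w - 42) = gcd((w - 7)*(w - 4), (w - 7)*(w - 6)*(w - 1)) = w - 7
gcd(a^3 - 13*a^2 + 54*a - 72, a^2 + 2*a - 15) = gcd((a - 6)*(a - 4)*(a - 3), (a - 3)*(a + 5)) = a - 3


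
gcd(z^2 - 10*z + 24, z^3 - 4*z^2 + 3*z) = 1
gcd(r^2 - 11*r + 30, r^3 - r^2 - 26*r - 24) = r - 6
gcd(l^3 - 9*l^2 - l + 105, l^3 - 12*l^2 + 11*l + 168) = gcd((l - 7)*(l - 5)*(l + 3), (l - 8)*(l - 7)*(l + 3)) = l^2 - 4*l - 21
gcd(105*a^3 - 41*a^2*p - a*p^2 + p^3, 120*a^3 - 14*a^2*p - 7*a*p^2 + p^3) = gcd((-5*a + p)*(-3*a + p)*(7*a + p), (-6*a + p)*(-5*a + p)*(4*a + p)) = -5*a + p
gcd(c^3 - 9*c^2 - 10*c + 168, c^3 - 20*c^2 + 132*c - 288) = c - 6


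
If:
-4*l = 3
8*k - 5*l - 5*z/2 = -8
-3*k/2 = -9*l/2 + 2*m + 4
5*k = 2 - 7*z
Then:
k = -309/274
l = -3/4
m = -6229/2192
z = 299/274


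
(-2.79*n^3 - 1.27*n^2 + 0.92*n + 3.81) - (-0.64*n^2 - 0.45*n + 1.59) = -2.79*n^3 - 0.63*n^2 + 1.37*n + 2.22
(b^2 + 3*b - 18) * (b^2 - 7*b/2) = b^4 - b^3/2 - 57*b^2/2 + 63*b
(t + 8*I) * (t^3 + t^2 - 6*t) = t^4 + t^3 + 8*I*t^3 - 6*t^2 + 8*I*t^2 - 48*I*t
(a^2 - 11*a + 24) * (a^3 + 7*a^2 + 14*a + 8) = a^5 - 4*a^4 - 39*a^3 + 22*a^2 + 248*a + 192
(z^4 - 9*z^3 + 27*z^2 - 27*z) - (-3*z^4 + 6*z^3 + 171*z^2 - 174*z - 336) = 4*z^4 - 15*z^3 - 144*z^2 + 147*z + 336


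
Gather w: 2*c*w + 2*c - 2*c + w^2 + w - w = 2*c*w + w^2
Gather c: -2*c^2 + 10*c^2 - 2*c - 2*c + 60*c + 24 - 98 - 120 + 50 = 8*c^2 + 56*c - 144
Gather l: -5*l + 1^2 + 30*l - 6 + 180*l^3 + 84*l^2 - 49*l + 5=180*l^3 + 84*l^2 - 24*l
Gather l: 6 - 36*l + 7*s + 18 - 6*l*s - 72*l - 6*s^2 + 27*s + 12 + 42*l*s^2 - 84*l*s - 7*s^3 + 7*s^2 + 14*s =l*(42*s^2 - 90*s - 108) - 7*s^3 + s^2 + 48*s + 36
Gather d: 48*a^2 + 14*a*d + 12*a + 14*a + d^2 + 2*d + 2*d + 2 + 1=48*a^2 + 26*a + d^2 + d*(14*a + 4) + 3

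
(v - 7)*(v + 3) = v^2 - 4*v - 21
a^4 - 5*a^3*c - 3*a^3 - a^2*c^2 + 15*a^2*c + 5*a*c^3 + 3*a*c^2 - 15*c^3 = (a - 3)*(a - 5*c)*(a - c)*(a + c)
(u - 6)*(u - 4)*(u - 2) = u^3 - 12*u^2 + 44*u - 48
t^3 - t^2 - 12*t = t*(t - 4)*(t + 3)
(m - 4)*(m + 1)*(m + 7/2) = m^3 + m^2/2 - 29*m/2 - 14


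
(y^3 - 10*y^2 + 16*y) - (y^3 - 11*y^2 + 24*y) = y^2 - 8*y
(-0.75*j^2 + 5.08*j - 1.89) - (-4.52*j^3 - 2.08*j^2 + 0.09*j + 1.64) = 4.52*j^3 + 1.33*j^2 + 4.99*j - 3.53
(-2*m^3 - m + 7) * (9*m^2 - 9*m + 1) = -18*m^5 + 18*m^4 - 11*m^3 + 72*m^2 - 64*m + 7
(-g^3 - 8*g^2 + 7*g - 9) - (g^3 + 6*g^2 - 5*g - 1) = -2*g^3 - 14*g^2 + 12*g - 8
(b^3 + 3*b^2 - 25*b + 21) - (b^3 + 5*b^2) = -2*b^2 - 25*b + 21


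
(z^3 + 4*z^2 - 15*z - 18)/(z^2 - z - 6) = (z^2 + 7*z + 6)/(z + 2)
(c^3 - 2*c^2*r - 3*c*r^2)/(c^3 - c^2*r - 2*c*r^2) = (-c + 3*r)/(-c + 2*r)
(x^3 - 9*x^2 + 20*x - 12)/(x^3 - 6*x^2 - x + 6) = (x - 2)/(x + 1)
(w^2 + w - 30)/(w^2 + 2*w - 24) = (w - 5)/(w - 4)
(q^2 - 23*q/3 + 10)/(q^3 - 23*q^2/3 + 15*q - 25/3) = (q - 6)/(q^2 - 6*q + 5)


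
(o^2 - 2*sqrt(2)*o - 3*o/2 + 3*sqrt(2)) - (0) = o^2 - 2*sqrt(2)*o - 3*o/2 + 3*sqrt(2)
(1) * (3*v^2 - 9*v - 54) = 3*v^2 - 9*v - 54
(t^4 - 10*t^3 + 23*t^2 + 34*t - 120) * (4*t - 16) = 4*t^5 - 56*t^4 + 252*t^3 - 232*t^2 - 1024*t + 1920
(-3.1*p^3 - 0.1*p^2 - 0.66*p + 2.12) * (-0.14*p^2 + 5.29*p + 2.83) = 0.434*p^5 - 16.385*p^4 - 9.2096*p^3 - 4.0712*p^2 + 9.347*p + 5.9996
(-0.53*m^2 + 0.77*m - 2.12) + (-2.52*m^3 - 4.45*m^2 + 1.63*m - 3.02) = -2.52*m^3 - 4.98*m^2 + 2.4*m - 5.14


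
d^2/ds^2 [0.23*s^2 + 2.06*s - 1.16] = 0.460000000000000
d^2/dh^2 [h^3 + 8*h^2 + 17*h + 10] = 6*h + 16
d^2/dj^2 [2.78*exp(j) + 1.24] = 2.78*exp(j)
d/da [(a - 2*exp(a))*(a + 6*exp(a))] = 4*a*exp(a) + 2*a - 24*exp(2*a) + 4*exp(a)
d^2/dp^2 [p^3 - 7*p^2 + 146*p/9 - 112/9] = 6*p - 14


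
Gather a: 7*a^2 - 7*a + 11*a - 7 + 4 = 7*a^2 + 4*a - 3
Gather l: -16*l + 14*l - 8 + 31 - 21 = 2 - 2*l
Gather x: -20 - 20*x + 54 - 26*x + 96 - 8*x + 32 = 162 - 54*x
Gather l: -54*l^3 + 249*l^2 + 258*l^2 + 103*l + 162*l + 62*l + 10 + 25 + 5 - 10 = -54*l^3 + 507*l^2 + 327*l + 30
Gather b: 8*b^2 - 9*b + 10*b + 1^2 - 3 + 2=8*b^2 + b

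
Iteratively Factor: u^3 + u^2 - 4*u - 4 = (u - 2)*(u^2 + 3*u + 2) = (u - 2)*(u + 1)*(u + 2)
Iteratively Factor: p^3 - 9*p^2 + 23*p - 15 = (p - 3)*(p^2 - 6*p + 5) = (p - 3)*(p - 1)*(p - 5)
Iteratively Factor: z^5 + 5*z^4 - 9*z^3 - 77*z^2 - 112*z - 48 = (z + 1)*(z^4 + 4*z^3 - 13*z^2 - 64*z - 48) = (z + 1)*(z + 4)*(z^3 - 13*z - 12) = (z + 1)^2*(z + 4)*(z^2 - z - 12) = (z - 4)*(z + 1)^2*(z + 4)*(z + 3)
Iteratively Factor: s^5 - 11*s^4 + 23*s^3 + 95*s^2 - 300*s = (s - 5)*(s^4 - 6*s^3 - 7*s^2 + 60*s) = (s - 5)^2*(s^3 - s^2 - 12*s) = (s - 5)^2*(s + 3)*(s^2 - 4*s) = s*(s - 5)^2*(s + 3)*(s - 4)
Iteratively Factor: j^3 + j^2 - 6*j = (j + 3)*(j^2 - 2*j) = j*(j + 3)*(j - 2)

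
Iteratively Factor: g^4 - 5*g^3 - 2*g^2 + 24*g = (g - 3)*(g^3 - 2*g^2 - 8*g) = (g - 3)*(g + 2)*(g^2 - 4*g) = (g - 4)*(g - 3)*(g + 2)*(g)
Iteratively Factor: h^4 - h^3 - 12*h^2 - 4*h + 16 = (h + 2)*(h^3 - 3*h^2 - 6*h + 8) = (h - 1)*(h + 2)*(h^2 - 2*h - 8) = (h - 4)*(h - 1)*(h + 2)*(h + 2)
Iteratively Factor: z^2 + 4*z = (z)*(z + 4)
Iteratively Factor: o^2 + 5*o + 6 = (o + 3)*(o + 2)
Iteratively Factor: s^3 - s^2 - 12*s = (s - 4)*(s^2 + 3*s) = (s - 4)*(s + 3)*(s)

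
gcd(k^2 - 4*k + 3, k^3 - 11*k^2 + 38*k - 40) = 1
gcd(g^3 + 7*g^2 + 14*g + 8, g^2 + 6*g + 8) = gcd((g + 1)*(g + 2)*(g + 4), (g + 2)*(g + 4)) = g^2 + 6*g + 8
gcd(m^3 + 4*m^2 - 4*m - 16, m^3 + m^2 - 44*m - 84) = m + 2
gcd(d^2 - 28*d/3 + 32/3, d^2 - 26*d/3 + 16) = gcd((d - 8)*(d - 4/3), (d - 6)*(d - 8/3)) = 1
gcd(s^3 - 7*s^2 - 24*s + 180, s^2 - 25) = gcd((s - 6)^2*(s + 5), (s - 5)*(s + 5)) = s + 5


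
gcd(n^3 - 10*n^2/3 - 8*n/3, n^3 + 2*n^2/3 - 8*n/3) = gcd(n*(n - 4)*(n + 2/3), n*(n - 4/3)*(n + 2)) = n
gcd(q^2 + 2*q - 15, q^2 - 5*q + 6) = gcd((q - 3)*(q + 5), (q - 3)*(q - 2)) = q - 3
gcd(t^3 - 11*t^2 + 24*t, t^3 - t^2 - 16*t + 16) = 1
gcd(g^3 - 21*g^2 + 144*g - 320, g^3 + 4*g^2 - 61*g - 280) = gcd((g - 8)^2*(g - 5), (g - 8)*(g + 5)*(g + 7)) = g - 8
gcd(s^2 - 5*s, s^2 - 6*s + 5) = s - 5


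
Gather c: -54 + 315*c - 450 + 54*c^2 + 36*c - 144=54*c^2 + 351*c - 648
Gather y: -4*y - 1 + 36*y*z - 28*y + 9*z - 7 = y*(36*z - 32) + 9*z - 8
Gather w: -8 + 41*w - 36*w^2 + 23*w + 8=-36*w^2 + 64*w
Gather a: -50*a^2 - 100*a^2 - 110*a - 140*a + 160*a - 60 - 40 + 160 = -150*a^2 - 90*a + 60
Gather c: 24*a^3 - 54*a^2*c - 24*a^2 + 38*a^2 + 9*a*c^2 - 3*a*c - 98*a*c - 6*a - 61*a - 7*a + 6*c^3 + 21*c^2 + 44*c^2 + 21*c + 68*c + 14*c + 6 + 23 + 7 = 24*a^3 + 14*a^2 - 74*a + 6*c^3 + c^2*(9*a + 65) + c*(-54*a^2 - 101*a + 103) + 36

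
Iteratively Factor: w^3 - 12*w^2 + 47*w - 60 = (w - 3)*(w^2 - 9*w + 20) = (w - 5)*(w - 3)*(w - 4)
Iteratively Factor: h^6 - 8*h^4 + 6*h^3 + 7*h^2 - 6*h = (h)*(h^5 - 8*h^3 + 6*h^2 + 7*h - 6) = h*(h + 1)*(h^4 - h^3 - 7*h^2 + 13*h - 6) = h*(h - 1)*(h + 1)*(h^3 - 7*h + 6) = h*(h - 1)*(h + 1)*(h + 3)*(h^2 - 3*h + 2) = h*(h - 1)^2*(h + 1)*(h + 3)*(h - 2)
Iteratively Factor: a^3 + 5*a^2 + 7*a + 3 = (a + 1)*(a^2 + 4*a + 3) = (a + 1)^2*(a + 3)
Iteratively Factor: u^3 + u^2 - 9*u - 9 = (u + 1)*(u^2 - 9) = (u - 3)*(u + 1)*(u + 3)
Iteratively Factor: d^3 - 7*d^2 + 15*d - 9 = (d - 1)*(d^2 - 6*d + 9) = (d - 3)*(d - 1)*(d - 3)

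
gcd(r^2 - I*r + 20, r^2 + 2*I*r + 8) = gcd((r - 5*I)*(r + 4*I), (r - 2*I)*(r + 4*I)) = r + 4*I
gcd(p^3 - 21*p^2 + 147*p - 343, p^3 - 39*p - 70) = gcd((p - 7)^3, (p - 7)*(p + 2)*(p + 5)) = p - 7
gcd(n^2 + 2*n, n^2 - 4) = n + 2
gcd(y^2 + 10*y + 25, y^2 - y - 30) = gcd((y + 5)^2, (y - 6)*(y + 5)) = y + 5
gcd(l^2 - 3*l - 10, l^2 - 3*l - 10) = l^2 - 3*l - 10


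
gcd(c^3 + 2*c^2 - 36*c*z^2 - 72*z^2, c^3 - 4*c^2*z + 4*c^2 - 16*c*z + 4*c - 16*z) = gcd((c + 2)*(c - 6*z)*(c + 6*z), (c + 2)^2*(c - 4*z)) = c + 2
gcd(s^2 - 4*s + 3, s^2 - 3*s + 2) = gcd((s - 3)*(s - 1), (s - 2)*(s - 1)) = s - 1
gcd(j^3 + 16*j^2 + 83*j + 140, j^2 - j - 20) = j + 4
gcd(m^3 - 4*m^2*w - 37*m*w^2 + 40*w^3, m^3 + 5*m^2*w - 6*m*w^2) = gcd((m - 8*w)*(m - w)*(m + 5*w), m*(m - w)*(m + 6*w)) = -m + w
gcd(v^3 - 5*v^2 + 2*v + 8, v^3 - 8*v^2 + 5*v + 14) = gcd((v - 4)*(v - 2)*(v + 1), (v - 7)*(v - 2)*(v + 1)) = v^2 - v - 2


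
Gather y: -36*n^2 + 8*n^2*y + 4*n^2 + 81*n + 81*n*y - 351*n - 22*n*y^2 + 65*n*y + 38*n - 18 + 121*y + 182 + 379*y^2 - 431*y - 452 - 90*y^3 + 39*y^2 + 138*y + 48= -32*n^2 - 232*n - 90*y^3 + y^2*(418 - 22*n) + y*(8*n^2 + 146*n - 172) - 240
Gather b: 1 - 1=0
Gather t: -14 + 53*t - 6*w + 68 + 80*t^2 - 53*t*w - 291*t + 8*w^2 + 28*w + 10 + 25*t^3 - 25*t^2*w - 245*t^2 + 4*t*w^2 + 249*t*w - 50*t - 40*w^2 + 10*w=25*t^3 + t^2*(-25*w - 165) + t*(4*w^2 + 196*w - 288) - 32*w^2 + 32*w + 64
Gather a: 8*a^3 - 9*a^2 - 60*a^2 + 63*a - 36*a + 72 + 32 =8*a^3 - 69*a^2 + 27*a + 104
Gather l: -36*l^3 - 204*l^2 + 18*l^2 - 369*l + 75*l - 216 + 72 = -36*l^3 - 186*l^2 - 294*l - 144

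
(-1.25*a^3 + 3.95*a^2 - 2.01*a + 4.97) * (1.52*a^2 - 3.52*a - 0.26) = -1.9*a^5 + 10.404*a^4 - 16.6342*a^3 + 13.6026*a^2 - 16.9718*a - 1.2922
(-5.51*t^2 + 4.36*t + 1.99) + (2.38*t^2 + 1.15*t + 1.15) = -3.13*t^2 + 5.51*t + 3.14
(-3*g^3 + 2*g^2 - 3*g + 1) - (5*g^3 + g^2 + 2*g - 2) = -8*g^3 + g^2 - 5*g + 3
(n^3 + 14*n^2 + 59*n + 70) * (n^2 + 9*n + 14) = n^5 + 23*n^4 + 199*n^3 + 797*n^2 + 1456*n + 980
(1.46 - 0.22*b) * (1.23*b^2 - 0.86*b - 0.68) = -0.2706*b^3 + 1.985*b^2 - 1.106*b - 0.9928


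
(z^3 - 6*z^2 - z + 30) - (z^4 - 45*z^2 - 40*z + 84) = -z^4 + z^3 + 39*z^2 + 39*z - 54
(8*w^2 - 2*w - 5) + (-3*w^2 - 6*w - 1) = 5*w^2 - 8*w - 6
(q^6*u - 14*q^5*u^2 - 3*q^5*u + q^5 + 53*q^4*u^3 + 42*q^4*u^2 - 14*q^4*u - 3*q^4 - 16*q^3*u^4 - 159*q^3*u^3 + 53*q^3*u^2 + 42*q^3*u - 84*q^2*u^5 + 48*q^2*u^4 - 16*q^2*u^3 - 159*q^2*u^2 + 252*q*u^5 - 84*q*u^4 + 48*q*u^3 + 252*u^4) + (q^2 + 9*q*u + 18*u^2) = q^6*u - 14*q^5*u^2 - 3*q^5*u + q^5 + 53*q^4*u^3 + 42*q^4*u^2 - 14*q^4*u - 3*q^4 - 16*q^3*u^4 - 159*q^3*u^3 + 53*q^3*u^2 + 42*q^3*u - 84*q^2*u^5 + 48*q^2*u^4 - 16*q^2*u^3 - 159*q^2*u^2 + q^2 + 252*q*u^5 - 84*q*u^4 + 48*q*u^3 + 9*q*u + 252*u^4 + 18*u^2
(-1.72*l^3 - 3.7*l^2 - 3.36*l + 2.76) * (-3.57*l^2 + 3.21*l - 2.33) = 6.1404*l^5 + 7.6878*l^4 + 4.1258*l^3 - 12.0178*l^2 + 16.6884*l - 6.4308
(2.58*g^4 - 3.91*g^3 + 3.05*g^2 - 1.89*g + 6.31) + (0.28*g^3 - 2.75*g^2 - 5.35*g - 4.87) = 2.58*g^4 - 3.63*g^3 + 0.3*g^2 - 7.24*g + 1.44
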